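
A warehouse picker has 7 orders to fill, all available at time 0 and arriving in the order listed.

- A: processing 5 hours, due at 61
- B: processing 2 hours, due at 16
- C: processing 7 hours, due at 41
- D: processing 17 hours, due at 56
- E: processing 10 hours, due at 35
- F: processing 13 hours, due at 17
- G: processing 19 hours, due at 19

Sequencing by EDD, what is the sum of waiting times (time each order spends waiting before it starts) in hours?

EDD (increasing due date): B F G E C D A.
B: waits 0, runs 0→2
F: waits 2, runs 2→15
G: waits 15, runs 15→34
E: waits 34, runs 34→44
C: waits 44, runs 44→51
D: waits 51, runs 51→68
A: waits 68, runs 68→73
Sum = 0+2+15+34+44+51+68 = 214.

214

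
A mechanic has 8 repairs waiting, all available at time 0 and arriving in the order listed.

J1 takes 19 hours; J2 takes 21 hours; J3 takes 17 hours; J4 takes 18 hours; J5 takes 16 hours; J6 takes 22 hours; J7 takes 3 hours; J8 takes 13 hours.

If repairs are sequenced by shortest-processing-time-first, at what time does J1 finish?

SPT (increasing processing time): J7 J8 J5 J3 J4 J1 J2 J6.
J7: 0→3
J8: 3→16
J5: 16→32
J3: 32→49
J4: 49→67
J1: 67→86

86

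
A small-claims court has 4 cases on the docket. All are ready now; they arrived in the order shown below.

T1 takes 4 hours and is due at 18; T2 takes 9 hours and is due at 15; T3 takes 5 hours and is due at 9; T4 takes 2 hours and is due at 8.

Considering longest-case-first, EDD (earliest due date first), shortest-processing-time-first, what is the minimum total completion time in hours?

39

LPT (decreasing processing time): T2 T3 T1 T4.
T2: 0→9
T3: 9→14
T1: 14→18
T4: 18→20
Sum = 9+14+18+20 = 61.
EDD (increasing due date): T4 T3 T2 T1.
T4: 0→2
T3: 2→7
T2: 7→16
T1: 16→20
Sum = 2+7+16+20 = 45.
SPT (increasing processing time): T4 T1 T3 T2.
T4: 0→2
T1: 2→6
T3: 6→11
T2: 11→20
Sum = 2+6+11+20 = 39.
LPT 61, EDD 45, SPT 39 → minimum 39.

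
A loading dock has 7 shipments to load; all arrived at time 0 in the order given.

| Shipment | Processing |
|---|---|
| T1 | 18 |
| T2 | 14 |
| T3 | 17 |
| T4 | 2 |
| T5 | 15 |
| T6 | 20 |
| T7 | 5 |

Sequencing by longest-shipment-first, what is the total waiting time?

356

LPT (decreasing processing time): T6 T1 T3 T5 T2 T7 T4.
T6: waits 0, runs 0→20
T1: waits 20, runs 20→38
T3: waits 38, runs 38→55
T5: waits 55, runs 55→70
T2: waits 70, runs 70→84
T7: waits 84, runs 84→89
T4: waits 89, runs 89→91
Sum = 0+20+38+55+70+84+89 = 356.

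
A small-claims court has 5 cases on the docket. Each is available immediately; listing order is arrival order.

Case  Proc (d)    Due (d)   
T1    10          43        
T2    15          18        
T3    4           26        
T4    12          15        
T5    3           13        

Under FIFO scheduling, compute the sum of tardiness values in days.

FIFO (arrival order): T1 T2 T3 T4 T5.
T1: 0→10, due 43, tardiness 0
T2: 10→25, due 18, tardiness 7
T3: 25→29, due 26, tardiness 3
T4: 29→41, due 15, tardiness 26
T5: 41→44, due 13, tardiness 31
Sum = 0+7+3+26+31 = 67.

67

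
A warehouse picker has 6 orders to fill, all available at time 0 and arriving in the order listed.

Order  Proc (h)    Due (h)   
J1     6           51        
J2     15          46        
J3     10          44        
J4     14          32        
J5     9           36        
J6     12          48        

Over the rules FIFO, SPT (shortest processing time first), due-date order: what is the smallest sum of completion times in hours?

FIFO (arrival order): J1 J2 J3 J4 J5 J6.
J1: 0→6
J2: 6→21
J3: 21→31
J4: 31→45
J5: 45→54
J6: 54→66
Sum = 6+21+31+45+54+66 = 223.
SPT (increasing processing time): J1 J5 J3 J6 J4 J2.
J1: 0→6
J5: 6→15
J3: 15→25
J6: 25→37
J4: 37→51
J2: 51→66
Sum = 6+15+25+37+51+66 = 200.
EDD (increasing due date): J4 J5 J3 J2 J6 J1.
J4: 0→14
J5: 14→23
J3: 23→33
J2: 33→48
J6: 48→60
J1: 60→66
Sum = 14+23+33+48+60+66 = 244.
FIFO 223, SPT 200, EDD 244 → minimum 200.

200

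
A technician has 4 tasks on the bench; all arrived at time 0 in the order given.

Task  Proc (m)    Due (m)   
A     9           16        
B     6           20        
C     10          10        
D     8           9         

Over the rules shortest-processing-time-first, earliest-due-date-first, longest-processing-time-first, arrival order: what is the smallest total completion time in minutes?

SPT (increasing processing time): B D A C.
B: 0→6
D: 6→14
A: 14→23
C: 23→33
Sum = 6+14+23+33 = 76.
EDD (increasing due date): D C A B.
D: 0→8
C: 8→18
A: 18→27
B: 27→33
Sum = 8+18+27+33 = 86.
LPT (decreasing processing time): C A D B.
C: 0→10
A: 10→19
D: 19→27
B: 27→33
Sum = 10+19+27+33 = 89.
FIFO (arrival order): A B C D.
A: 0→9
B: 9→15
C: 15→25
D: 25→33
Sum = 9+15+25+33 = 82.
SPT 76, EDD 86, LPT 89, FIFO 82 → minimum 76.

76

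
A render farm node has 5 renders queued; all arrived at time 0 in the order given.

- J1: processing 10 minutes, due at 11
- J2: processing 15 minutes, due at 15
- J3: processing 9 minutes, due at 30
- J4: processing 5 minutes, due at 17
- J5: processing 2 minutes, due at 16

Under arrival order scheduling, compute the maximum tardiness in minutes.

25

FIFO (arrival order): J1 J2 J3 J4 J5.
J1: 0→10, due 11, tardiness 0
J2: 10→25, due 15, tardiness 10
J3: 25→34, due 30, tardiness 4
J4: 34→39, due 17, tardiness 22
J5: 39→41, due 16, tardiness 25
Maximum = 25.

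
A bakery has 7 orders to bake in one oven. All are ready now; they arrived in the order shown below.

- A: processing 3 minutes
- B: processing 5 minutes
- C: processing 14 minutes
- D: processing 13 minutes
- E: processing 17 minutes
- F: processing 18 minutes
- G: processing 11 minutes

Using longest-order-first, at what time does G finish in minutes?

LPT (decreasing processing time): F E C D G B A.
F: 0→18
E: 18→35
C: 35→49
D: 49→62
G: 62→73

73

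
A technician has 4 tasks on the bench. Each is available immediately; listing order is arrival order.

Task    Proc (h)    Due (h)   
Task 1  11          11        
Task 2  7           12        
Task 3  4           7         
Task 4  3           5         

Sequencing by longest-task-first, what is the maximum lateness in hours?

20

LPT (decreasing processing time): Task 1 Task 2 Task 3 Task 4.
Task 1: 0→11, due 11, lateness 0
Task 2: 11→18, due 12, lateness 6
Task 3: 18→22, due 7, lateness 15
Task 4: 22→25, due 5, lateness 20
Maximum = 20.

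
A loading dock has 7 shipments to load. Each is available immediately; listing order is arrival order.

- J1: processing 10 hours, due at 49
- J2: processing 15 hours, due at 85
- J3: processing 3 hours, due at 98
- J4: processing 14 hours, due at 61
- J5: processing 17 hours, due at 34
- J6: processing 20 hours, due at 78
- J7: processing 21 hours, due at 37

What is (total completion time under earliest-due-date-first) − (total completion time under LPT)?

-33

EDD (increasing due date): J5 J7 J1 J4 J6 J2 J3.
J5: 0→17
J7: 17→38
J1: 38→48
J4: 48→62
J6: 62→82
J2: 82→97
J3: 97→100
Sum = 17+38+48+62+82+97+100 = 444.
LPT (decreasing processing time): J7 J6 J5 J2 J4 J1 J3.
J7: 0→21
J6: 21→41
J5: 41→58
J2: 58→73
J4: 73→87
J1: 87→97
J3: 97→100
Sum = 21+41+58+73+87+97+100 = 477.
Difference = 444 − 477 = -33.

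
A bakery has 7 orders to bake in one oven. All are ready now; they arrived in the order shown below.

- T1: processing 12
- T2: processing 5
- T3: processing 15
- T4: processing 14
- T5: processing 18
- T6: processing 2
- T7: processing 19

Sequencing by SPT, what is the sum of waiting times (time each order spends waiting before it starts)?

SPT (increasing processing time): T6 T2 T1 T4 T3 T5 T7.
T6: waits 0, runs 0→2
T2: waits 2, runs 2→7
T1: waits 7, runs 7→19
T4: waits 19, runs 19→33
T3: waits 33, runs 33→48
T5: waits 48, runs 48→66
T7: waits 66, runs 66→85
Sum = 0+2+7+19+33+48+66 = 175.

175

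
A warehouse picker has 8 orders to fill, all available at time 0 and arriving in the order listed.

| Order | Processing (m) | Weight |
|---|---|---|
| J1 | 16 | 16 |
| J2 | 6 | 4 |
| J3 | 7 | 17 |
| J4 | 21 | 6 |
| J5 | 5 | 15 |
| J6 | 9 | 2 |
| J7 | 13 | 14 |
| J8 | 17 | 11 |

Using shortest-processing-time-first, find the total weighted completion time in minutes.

3302

SPT (increasing processing time): J5 J2 J3 J6 J7 J1 J8 J4.
J5: finishes 5, weight 15, w·C = 75
J2: finishes 11, weight 4, w·C = 44
J3: finishes 18, weight 17, w·C = 306
J6: finishes 27, weight 2, w·C = 54
J7: finishes 40, weight 14, w·C = 560
J1: finishes 56, weight 16, w·C = 896
J8: finishes 73, weight 11, w·C = 803
J4: finishes 94, weight 6, w·C = 564
Sum = 75+44+306+54+560+896+803+564 = 3302.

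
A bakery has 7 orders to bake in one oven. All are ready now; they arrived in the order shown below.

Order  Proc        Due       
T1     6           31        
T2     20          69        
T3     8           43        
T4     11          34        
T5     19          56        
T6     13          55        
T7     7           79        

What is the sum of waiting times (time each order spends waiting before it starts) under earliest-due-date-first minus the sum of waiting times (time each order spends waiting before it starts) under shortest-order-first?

39

EDD (increasing due date): T1 T4 T3 T6 T5 T2 T7.
T1: waits 0, runs 0→6
T4: waits 6, runs 6→17
T3: waits 17, runs 17→25
T6: waits 25, runs 25→38
T5: waits 38, runs 38→57
T2: waits 57, runs 57→77
T7: waits 77, runs 77→84
Sum = 0+6+17+25+38+57+77 = 220.
SPT (increasing processing time): T1 T7 T3 T4 T6 T5 T2.
T1: waits 0, runs 0→6
T7: waits 6, runs 6→13
T3: waits 13, runs 13→21
T4: waits 21, runs 21→32
T6: waits 32, runs 32→45
T5: waits 45, runs 45→64
T2: waits 64, runs 64→84
Sum = 0+6+13+21+32+45+64 = 181.
Difference = 220 − 181 = 39.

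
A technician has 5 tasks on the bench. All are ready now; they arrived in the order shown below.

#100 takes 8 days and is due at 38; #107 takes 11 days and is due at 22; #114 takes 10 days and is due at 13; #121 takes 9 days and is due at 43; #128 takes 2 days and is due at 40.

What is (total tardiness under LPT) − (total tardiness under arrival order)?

-8

LPT (decreasing processing time): #107 #114 #121 #100 #128.
#107: 0→11, due 22, tardiness 0
#114: 11→21, due 13, tardiness 8
#121: 21→30, due 43, tardiness 0
#100: 30→38, due 38, tardiness 0
#128: 38→40, due 40, tardiness 0
Sum = 0+8+0+0+0 = 8.
FIFO (arrival order): #100 #107 #114 #121 #128.
#100: 0→8, due 38, tardiness 0
#107: 8→19, due 22, tardiness 0
#114: 19→29, due 13, tardiness 16
#121: 29→38, due 43, tardiness 0
#128: 38→40, due 40, tardiness 0
Sum = 0+0+16+0+0 = 16.
Difference = 8 − 16 = -8.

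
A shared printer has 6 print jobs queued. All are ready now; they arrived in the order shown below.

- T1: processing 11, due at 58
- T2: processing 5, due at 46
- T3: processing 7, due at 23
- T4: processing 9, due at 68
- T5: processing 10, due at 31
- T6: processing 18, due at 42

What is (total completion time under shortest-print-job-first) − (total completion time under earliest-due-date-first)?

SPT (increasing processing time): T2 T3 T4 T5 T1 T6.
T2: 0→5
T3: 5→12
T4: 12→21
T5: 21→31
T1: 31→42
T6: 42→60
Sum = 5+12+21+31+42+60 = 171.
EDD (increasing due date): T3 T5 T6 T2 T1 T4.
T3: 0→7
T5: 7→17
T6: 17→35
T2: 35→40
T1: 40→51
T4: 51→60
Sum = 7+17+35+40+51+60 = 210.
Difference = 171 − 210 = -39.

-39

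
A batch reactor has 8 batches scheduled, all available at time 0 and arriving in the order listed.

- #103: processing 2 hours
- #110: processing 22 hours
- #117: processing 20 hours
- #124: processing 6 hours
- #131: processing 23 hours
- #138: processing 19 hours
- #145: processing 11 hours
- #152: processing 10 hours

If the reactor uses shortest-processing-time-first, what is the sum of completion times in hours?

376

SPT (increasing processing time): #103 #124 #152 #145 #138 #117 #110 #131.
#103: 0→2
#124: 2→8
#152: 8→18
#145: 18→29
#138: 29→48
#117: 48→68
#110: 68→90
#131: 90→113
Sum = 2+8+18+29+48+68+90+113 = 376.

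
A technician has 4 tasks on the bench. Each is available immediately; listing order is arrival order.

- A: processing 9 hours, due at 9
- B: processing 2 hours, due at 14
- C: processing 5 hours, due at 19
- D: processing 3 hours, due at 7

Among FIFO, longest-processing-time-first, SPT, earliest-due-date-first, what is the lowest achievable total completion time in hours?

36

FIFO (arrival order): A B C D.
A: 0→9
B: 9→11
C: 11→16
D: 16→19
Sum = 9+11+16+19 = 55.
LPT (decreasing processing time): A C D B.
A: 0→9
C: 9→14
D: 14→17
B: 17→19
Sum = 9+14+17+19 = 59.
SPT (increasing processing time): B D C A.
B: 0→2
D: 2→5
C: 5→10
A: 10→19
Sum = 2+5+10+19 = 36.
EDD (increasing due date): D A B C.
D: 0→3
A: 3→12
B: 12→14
C: 14→19
Sum = 3+12+14+19 = 48.
FIFO 55, LPT 59, SPT 36, EDD 48 → minimum 36.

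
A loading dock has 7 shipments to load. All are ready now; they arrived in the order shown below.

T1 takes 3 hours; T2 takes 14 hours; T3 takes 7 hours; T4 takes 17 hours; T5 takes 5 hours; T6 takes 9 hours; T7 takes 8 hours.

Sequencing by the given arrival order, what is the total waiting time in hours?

FIFO (arrival order): T1 T2 T3 T4 T5 T6 T7.
T1: waits 0, runs 0→3
T2: waits 3, runs 3→17
T3: waits 17, runs 17→24
T4: waits 24, runs 24→41
T5: waits 41, runs 41→46
T6: waits 46, runs 46→55
T7: waits 55, runs 55→63
Sum = 0+3+17+24+41+46+55 = 186.

186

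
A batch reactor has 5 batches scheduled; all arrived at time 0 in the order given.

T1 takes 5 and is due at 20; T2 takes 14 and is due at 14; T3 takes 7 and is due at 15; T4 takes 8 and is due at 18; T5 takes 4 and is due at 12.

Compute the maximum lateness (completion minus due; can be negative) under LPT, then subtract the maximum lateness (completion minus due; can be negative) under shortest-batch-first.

LPT (decreasing processing time): T2 T4 T3 T1 T5.
T2: 0→14, due 14, lateness 0
T4: 14→22, due 18, lateness 4
T3: 22→29, due 15, lateness 14
T1: 29→34, due 20, lateness 14
T5: 34→38, due 12, lateness 26
Maximum = 26.
SPT (increasing processing time): T5 T1 T3 T4 T2.
T5: 0→4, due 12, lateness -8
T1: 4→9, due 20, lateness -11
T3: 9→16, due 15, lateness 1
T4: 16→24, due 18, lateness 6
T2: 24→38, due 14, lateness 24
Maximum = 24.
Difference = 26 − 24 = 2.

2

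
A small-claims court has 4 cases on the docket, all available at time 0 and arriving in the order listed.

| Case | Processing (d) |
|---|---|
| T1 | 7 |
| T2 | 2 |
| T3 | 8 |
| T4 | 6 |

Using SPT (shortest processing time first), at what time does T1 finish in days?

SPT (increasing processing time): T2 T4 T1 T3.
T2: 0→2
T4: 2→8
T1: 8→15

15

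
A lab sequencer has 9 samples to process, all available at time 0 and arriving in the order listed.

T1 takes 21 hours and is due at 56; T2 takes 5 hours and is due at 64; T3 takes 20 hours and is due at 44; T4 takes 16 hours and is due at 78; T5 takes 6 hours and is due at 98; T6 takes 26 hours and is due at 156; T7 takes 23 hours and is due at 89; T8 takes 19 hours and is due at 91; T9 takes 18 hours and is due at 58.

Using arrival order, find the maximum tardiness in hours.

FIFO (arrival order): T1 T2 T3 T4 T5 T6 T7 T8 T9.
T1: 0→21, due 56, tardiness 0
T2: 21→26, due 64, tardiness 0
T3: 26→46, due 44, tardiness 2
T4: 46→62, due 78, tardiness 0
T5: 62→68, due 98, tardiness 0
T6: 68→94, due 156, tardiness 0
T7: 94→117, due 89, tardiness 28
T8: 117→136, due 91, tardiness 45
T9: 136→154, due 58, tardiness 96
Maximum = 96.

96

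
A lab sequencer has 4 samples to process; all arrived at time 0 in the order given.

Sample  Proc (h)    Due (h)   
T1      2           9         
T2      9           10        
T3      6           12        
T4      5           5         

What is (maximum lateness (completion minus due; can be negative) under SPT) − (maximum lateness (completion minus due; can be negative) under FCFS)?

-5

SPT (increasing processing time): T1 T4 T3 T2.
T1: 0→2, due 9, lateness -7
T4: 2→7, due 5, lateness 2
T3: 7→13, due 12, lateness 1
T2: 13→22, due 10, lateness 12
Maximum = 12.
FIFO (arrival order): T1 T2 T3 T4.
T1: 0→2, due 9, lateness -7
T2: 2→11, due 10, lateness 1
T3: 11→17, due 12, lateness 5
T4: 17→22, due 5, lateness 17
Maximum = 17.
Difference = 12 − 17 = -5.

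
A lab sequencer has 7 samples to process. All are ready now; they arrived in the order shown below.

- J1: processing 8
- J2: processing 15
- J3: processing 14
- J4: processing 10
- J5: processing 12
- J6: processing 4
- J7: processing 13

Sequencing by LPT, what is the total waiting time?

276

LPT (decreasing processing time): J2 J3 J7 J5 J4 J1 J6.
J2: waits 0, runs 0→15
J3: waits 15, runs 15→29
J7: waits 29, runs 29→42
J5: waits 42, runs 42→54
J4: waits 54, runs 54→64
J1: waits 64, runs 64→72
J6: waits 72, runs 72→76
Sum = 0+15+29+42+54+64+72 = 276.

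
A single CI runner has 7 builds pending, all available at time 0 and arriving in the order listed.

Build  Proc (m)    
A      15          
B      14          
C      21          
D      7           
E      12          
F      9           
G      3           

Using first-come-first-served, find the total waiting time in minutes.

FIFO (arrival order): A B C D E F G.
A: waits 0, runs 0→15
B: waits 15, runs 15→29
C: waits 29, runs 29→50
D: waits 50, runs 50→57
E: waits 57, runs 57→69
F: waits 69, runs 69→78
G: waits 78, runs 78→81
Sum = 0+15+29+50+57+69+78 = 298.

298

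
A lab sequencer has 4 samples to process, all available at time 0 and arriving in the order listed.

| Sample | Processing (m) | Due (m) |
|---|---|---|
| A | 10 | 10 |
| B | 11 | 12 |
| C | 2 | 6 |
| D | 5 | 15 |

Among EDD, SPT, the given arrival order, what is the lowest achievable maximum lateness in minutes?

13

EDD (increasing due date): C A B D.
C: 0→2, due 6, lateness -4
A: 2→12, due 10, lateness 2
B: 12→23, due 12, lateness 11
D: 23→28, due 15, lateness 13
Maximum = 13.
SPT (increasing processing time): C D A B.
C: 0→2, due 6, lateness -4
D: 2→7, due 15, lateness -8
A: 7→17, due 10, lateness 7
B: 17→28, due 12, lateness 16
Maximum = 16.
FIFO (arrival order): A B C D.
A: 0→10, due 10, lateness 0
B: 10→21, due 12, lateness 9
C: 21→23, due 6, lateness 17
D: 23→28, due 15, lateness 13
Maximum = 17.
EDD 13, SPT 16, FIFO 17 → minimum 13.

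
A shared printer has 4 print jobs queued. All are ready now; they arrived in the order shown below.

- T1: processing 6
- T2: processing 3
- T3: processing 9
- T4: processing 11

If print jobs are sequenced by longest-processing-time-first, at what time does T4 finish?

LPT (decreasing processing time): T4 T3 T1 T2.
T4: 0→11

11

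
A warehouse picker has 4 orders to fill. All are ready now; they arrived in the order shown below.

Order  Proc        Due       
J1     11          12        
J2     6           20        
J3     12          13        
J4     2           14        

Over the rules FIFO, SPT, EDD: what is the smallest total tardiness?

25

FIFO (arrival order): J1 J2 J3 J4.
J1: 0→11, due 12, tardiness 0
J2: 11→17, due 20, tardiness 0
J3: 17→29, due 13, tardiness 16
J4: 29→31, due 14, tardiness 17
Sum = 0+0+16+17 = 33.
SPT (increasing processing time): J4 J2 J1 J3.
J4: 0→2, due 14, tardiness 0
J2: 2→8, due 20, tardiness 0
J1: 8→19, due 12, tardiness 7
J3: 19→31, due 13, tardiness 18
Sum = 0+0+7+18 = 25.
EDD (increasing due date): J1 J3 J4 J2.
J1: 0→11, due 12, tardiness 0
J3: 11→23, due 13, tardiness 10
J4: 23→25, due 14, tardiness 11
J2: 25→31, due 20, tardiness 11
Sum = 0+10+11+11 = 32.
FIFO 33, SPT 25, EDD 32 → minimum 25.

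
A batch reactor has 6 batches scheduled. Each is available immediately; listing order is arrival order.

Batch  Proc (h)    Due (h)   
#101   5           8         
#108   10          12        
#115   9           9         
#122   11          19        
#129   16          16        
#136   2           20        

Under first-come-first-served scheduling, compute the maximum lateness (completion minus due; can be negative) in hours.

35

FIFO (arrival order): #101 #108 #115 #122 #129 #136.
#101: 0→5, due 8, lateness -3
#108: 5→15, due 12, lateness 3
#115: 15→24, due 9, lateness 15
#122: 24→35, due 19, lateness 16
#129: 35→51, due 16, lateness 35
#136: 51→53, due 20, lateness 33
Maximum = 35.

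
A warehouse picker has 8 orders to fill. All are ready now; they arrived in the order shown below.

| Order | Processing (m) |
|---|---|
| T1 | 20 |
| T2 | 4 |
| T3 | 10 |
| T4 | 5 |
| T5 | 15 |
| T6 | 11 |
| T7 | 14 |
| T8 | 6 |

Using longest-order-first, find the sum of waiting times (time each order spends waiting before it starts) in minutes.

LPT (decreasing processing time): T1 T5 T7 T6 T3 T8 T4 T2.
T1: waits 0, runs 0→20
T5: waits 20, runs 20→35
T7: waits 35, runs 35→49
T6: waits 49, runs 49→60
T3: waits 60, runs 60→70
T8: waits 70, runs 70→76
T4: waits 76, runs 76→81
T2: waits 81, runs 81→85
Sum = 0+20+35+49+60+70+76+81 = 391.

391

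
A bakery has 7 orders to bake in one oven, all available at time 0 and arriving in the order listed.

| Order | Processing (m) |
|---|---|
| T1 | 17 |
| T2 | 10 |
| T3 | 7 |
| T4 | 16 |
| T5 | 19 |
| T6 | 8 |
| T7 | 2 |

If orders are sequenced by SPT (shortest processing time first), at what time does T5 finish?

79

SPT (increasing processing time): T7 T3 T6 T2 T4 T1 T5.
T7: 0→2
T3: 2→9
T6: 9→17
T2: 17→27
T4: 27→43
T1: 43→60
T5: 60→79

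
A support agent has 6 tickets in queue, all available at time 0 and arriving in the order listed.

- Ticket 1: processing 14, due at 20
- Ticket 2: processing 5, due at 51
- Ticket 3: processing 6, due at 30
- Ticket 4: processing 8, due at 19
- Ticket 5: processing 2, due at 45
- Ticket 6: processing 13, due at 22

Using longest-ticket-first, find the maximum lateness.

16

LPT (decreasing processing time): Ticket 1 Ticket 6 Ticket 4 Ticket 3 Ticket 2 Ticket 5.
Ticket 1: 0→14, due 20, lateness -6
Ticket 6: 14→27, due 22, lateness 5
Ticket 4: 27→35, due 19, lateness 16
Ticket 3: 35→41, due 30, lateness 11
Ticket 2: 41→46, due 51, lateness -5
Ticket 5: 46→48, due 45, lateness 3
Maximum = 16.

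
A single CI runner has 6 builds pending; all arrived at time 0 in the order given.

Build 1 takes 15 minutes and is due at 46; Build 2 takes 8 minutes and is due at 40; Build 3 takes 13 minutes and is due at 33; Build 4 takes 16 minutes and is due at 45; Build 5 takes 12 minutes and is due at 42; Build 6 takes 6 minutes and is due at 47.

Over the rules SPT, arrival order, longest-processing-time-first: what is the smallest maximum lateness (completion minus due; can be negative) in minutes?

SPT (increasing processing time): Build 6 Build 2 Build 5 Build 3 Build 1 Build 4.
Build 6: 0→6, due 47, lateness -41
Build 2: 6→14, due 40, lateness -26
Build 5: 14→26, due 42, lateness -16
Build 3: 26→39, due 33, lateness 6
Build 1: 39→54, due 46, lateness 8
Build 4: 54→70, due 45, lateness 25
Maximum = 25.
FIFO (arrival order): Build 1 Build 2 Build 3 Build 4 Build 5 Build 6.
Build 1: 0→15, due 46, lateness -31
Build 2: 15→23, due 40, lateness -17
Build 3: 23→36, due 33, lateness 3
Build 4: 36→52, due 45, lateness 7
Build 5: 52→64, due 42, lateness 22
Build 6: 64→70, due 47, lateness 23
Maximum = 23.
LPT (decreasing processing time): Build 4 Build 1 Build 3 Build 5 Build 2 Build 6.
Build 4: 0→16, due 45, lateness -29
Build 1: 16→31, due 46, lateness -15
Build 3: 31→44, due 33, lateness 11
Build 5: 44→56, due 42, lateness 14
Build 2: 56→64, due 40, lateness 24
Build 6: 64→70, due 47, lateness 23
Maximum = 24.
SPT 25, FIFO 23, LPT 24 → minimum 23.

23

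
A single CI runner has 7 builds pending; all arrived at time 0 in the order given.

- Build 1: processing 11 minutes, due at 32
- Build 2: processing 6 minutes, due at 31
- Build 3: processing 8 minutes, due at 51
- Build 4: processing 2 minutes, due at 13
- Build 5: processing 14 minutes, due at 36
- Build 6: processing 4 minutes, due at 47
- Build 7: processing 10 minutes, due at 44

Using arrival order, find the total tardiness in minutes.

30

FIFO (arrival order): Build 1 Build 2 Build 3 Build 4 Build 5 Build 6 Build 7.
Build 1: 0→11, due 32, tardiness 0
Build 2: 11→17, due 31, tardiness 0
Build 3: 17→25, due 51, tardiness 0
Build 4: 25→27, due 13, tardiness 14
Build 5: 27→41, due 36, tardiness 5
Build 6: 41→45, due 47, tardiness 0
Build 7: 45→55, due 44, tardiness 11
Sum = 0+0+0+14+5+0+11 = 30.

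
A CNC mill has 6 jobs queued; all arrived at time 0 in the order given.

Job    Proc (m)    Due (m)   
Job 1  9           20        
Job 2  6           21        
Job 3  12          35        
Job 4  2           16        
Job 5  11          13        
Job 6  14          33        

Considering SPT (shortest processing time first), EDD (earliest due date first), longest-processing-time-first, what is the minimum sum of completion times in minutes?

149

SPT (increasing processing time): Job 4 Job 2 Job 1 Job 5 Job 3 Job 6.
Job 4: 0→2
Job 2: 2→8
Job 1: 8→17
Job 5: 17→28
Job 3: 28→40
Job 6: 40→54
Sum = 2+8+17+28+40+54 = 149.
EDD (increasing due date): Job 5 Job 4 Job 1 Job 2 Job 6 Job 3.
Job 5: 0→11
Job 4: 11→13
Job 1: 13→22
Job 2: 22→28
Job 6: 28→42
Job 3: 42→54
Sum = 11+13+22+28+42+54 = 170.
LPT (decreasing processing time): Job 6 Job 3 Job 5 Job 1 Job 2 Job 4.
Job 6: 0→14
Job 3: 14→26
Job 5: 26→37
Job 1: 37→46
Job 2: 46→52
Job 4: 52→54
Sum = 14+26+37+46+52+54 = 229.
SPT 149, EDD 170, LPT 229 → minimum 149.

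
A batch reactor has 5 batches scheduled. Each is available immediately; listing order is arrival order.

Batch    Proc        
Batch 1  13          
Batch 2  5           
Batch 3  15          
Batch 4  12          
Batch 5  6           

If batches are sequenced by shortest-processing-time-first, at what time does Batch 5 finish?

SPT (increasing processing time): Batch 2 Batch 5 Batch 4 Batch 1 Batch 3.
Batch 2: 0→5
Batch 5: 5→11

11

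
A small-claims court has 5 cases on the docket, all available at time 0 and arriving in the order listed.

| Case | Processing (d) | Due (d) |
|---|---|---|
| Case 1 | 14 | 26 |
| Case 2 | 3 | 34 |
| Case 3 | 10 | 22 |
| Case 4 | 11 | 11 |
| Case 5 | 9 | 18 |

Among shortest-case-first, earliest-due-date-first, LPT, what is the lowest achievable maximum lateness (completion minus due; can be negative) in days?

SPT (increasing processing time): Case 2 Case 5 Case 3 Case 4 Case 1.
Case 2: 0→3, due 34, lateness -31
Case 5: 3→12, due 18, lateness -6
Case 3: 12→22, due 22, lateness 0
Case 4: 22→33, due 11, lateness 22
Case 1: 33→47, due 26, lateness 21
Maximum = 22.
EDD (increasing due date): Case 4 Case 5 Case 3 Case 1 Case 2.
Case 4: 0→11, due 11, lateness 0
Case 5: 11→20, due 18, lateness 2
Case 3: 20→30, due 22, lateness 8
Case 1: 30→44, due 26, lateness 18
Case 2: 44→47, due 34, lateness 13
Maximum = 18.
LPT (decreasing processing time): Case 1 Case 4 Case 3 Case 5 Case 2.
Case 1: 0→14, due 26, lateness -12
Case 4: 14→25, due 11, lateness 14
Case 3: 25→35, due 22, lateness 13
Case 5: 35→44, due 18, lateness 26
Case 2: 44→47, due 34, lateness 13
Maximum = 26.
SPT 22, EDD 18, LPT 26 → minimum 18.

18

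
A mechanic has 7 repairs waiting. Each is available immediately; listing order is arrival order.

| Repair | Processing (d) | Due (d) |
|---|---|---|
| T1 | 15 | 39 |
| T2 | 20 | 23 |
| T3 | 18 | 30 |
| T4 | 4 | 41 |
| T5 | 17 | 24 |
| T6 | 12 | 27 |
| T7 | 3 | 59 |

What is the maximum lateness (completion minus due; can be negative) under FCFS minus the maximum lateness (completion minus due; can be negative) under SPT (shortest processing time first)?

-7

FIFO (arrival order): T1 T2 T3 T4 T5 T6 T7.
T1: 0→15, due 39, lateness -24
T2: 15→35, due 23, lateness 12
T3: 35→53, due 30, lateness 23
T4: 53→57, due 41, lateness 16
T5: 57→74, due 24, lateness 50
T6: 74→86, due 27, lateness 59
T7: 86→89, due 59, lateness 30
Maximum = 59.
SPT (increasing processing time): T7 T4 T6 T1 T5 T3 T2.
T7: 0→3, due 59, lateness -56
T4: 3→7, due 41, lateness -34
T6: 7→19, due 27, lateness -8
T1: 19→34, due 39, lateness -5
T5: 34→51, due 24, lateness 27
T3: 51→69, due 30, lateness 39
T2: 69→89, due 23, lateness 66
Maximum = 66.
Difference = 59 − 66 = -7.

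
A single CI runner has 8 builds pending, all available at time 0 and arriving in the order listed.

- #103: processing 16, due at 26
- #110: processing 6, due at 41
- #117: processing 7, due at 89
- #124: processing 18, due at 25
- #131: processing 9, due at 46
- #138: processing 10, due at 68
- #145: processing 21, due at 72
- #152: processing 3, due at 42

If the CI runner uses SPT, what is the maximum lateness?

SPT (increasing processing time): #152 #110 #117 #131 #138 #103 #124 #145.
#152: 0→3, due 42, lateness -39
#110: 3→9, due 41, lateness -32
#117: 9→16, due 89, lateness -73
#131: 16→25, due 46, lateness -21
#138: 25→35, due 68, lateness -33
#103: 35→51, due 26, lateness 25
#124: 51→69, due 25, lateness 44
#145: 69→90, due 72, lateness 18
Maximum = 44.

44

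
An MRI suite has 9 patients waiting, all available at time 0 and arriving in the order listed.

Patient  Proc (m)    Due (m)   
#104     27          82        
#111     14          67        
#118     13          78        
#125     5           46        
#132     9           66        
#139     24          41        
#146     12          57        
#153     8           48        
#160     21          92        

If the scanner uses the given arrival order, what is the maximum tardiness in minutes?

64

FIFO (arrival order): #104 #111 #118 #125 #132 #139 #146 #153 #160.
#104: 0→27, due 82, tardiness 0
#111: 27→41, due 67, tardiness 0
#118: 41→54, due 78, tardiness 0
#125: 54→59, due 46, tardiness 13
#132: 59→68, due 66, tardiness 2
#139: 68→92, due 41, tardiness 51
#146: 92→104, due 57, tardiness 47
#153: 104→112, due 48, tardiness 64
#160: 112→133, due 92, tardiness 41
Maximum = 64.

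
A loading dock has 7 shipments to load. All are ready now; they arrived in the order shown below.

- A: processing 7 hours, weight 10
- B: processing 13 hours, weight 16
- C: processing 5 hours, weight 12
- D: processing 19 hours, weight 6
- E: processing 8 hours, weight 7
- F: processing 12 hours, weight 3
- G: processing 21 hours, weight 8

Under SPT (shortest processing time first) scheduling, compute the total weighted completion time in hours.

SPT (increasing processing time): C A E F B D G.
C: finishes 5, weight 12, w·C = 60
A: finishes 12, weight 10, w·C = 120
E: finishes 20, weight 7, w·C = 140
F: finishes 32, weight 3, w·C = 96
B: finishes 45, weight 16, w·C = 720
D: finishes 64, weight 6, w·C = 384
G: finishes 85, weight 8, w·C = 680
Sum = 60+120+140+96+720+384+680 = 2200.

2200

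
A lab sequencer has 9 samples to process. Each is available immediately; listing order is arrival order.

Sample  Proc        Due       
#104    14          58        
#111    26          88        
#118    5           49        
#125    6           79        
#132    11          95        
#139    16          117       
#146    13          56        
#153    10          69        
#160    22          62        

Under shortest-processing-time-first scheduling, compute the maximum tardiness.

SPT (increasing processing time): #118 #125 #153 #132 #146 #104 #139 #160 #111.
#118: 0→5, due 49, tardiness 0
#125: 5→11, due 79, tardiness 0
#153: 11→21, due 69, tardiness 0
#132: 21→32, due 95, tardiness 0
#146: 32→45, due 56, tardiness 0
#104: 45→59, due 58, tardiness 1
#139: 59→75, due 117, tardiness 0
#160: 75→97, due 62, tardiness 35
#111: 97→123, due 88, tardiness 35
Maximum = 35.

35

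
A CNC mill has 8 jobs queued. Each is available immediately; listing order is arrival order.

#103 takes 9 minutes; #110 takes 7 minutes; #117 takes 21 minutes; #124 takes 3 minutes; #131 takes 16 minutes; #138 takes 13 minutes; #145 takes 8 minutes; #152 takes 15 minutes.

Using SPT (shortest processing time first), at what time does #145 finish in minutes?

SPT (increasing processing time): #124 #110 #145 #103 #138 #152 #131 #117.
#124: 0→3
#110: 3→10
#145: 10→18

18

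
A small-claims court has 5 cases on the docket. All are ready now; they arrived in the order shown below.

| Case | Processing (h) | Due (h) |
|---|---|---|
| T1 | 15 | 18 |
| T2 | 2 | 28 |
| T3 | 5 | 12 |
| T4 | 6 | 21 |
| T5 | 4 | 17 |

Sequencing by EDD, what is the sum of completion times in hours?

EDD (increasing due date): T3 T5 T1 T4 T2.
T3: 0→5
T5: 5→9
T1: 9→24
T4: 24→30
T2: 30→32
Sum = 5+9+24+30+32 = 100.

100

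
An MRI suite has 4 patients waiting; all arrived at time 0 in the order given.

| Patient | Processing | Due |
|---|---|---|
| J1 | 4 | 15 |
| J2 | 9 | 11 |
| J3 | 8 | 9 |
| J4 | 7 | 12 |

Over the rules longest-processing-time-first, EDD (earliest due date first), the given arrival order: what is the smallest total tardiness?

LPT (decreasing processing time): J2 J3 J4 J1.
J2: 0→9, due 11, tardiness 0
J3: 9→17, due 9, tardiness 8
J4: 17→24, due 12, tardiness 12
J1: 24→28, due 15, tardiness 13
Sum = 0+8+12+13 = 33.
EDD (increasing due date): J3 J2 J4 J1.
J3: 0→8, due 9, tardiness 0
J2: 8→17, due 11, tardiness 6
J4: 17→24, due 12, tardiness 12
J1: 24→28, due 15, tardiness 13
Sum = 0+6+12+13 = 31.
FIFO (arrival order): J1 J2 J3 J4.
J1: 0→4, due 15, tardiness 0
J2: 4→13, due 11, tardiness 2
J3: 13→21, due 9, tardiness 12
J4: 21→28, due 12, tardiness 16
Sum = 0+2+12+16 = 30.
LPT 33, EDD 31, FIFO 30 → minimum 30.

30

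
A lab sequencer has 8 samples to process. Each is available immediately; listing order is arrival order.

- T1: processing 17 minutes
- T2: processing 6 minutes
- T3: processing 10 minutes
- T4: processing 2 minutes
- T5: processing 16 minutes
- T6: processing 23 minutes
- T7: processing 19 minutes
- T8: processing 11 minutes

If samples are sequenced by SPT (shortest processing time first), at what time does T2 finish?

SPT (increasing processing time): T4 T2 T3 T8 T5 T1 T7 T6.
T4: 0→2
T2: 2→8

8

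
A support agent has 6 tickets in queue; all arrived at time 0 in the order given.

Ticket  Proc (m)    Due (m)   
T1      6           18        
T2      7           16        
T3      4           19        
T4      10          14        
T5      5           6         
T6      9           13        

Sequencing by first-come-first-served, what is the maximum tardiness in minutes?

28

FIFO (arrival order): T1 T2 T3 T4 T5 T6.
T1: 0→6, due 18, tardiness 0
T2: 6→13, due 16, tardiness 0
T3: 13→17, due 19, tardiness 0
T4: 17→27, due 14, tardiness 13
T5: 27→32, due 6, tardiness 26
T6: 32→41, due 13, tardiness 28
Maximum = 28.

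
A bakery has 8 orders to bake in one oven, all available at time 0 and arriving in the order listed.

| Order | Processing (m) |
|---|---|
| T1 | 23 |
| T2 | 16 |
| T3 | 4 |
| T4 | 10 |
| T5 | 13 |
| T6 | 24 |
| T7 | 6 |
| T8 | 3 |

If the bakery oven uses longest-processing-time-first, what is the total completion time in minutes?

583

LPT (decreasing processing time): T6 T1 T2 T5 T4 T7 T3 T8.
T6: 0→24
T1: 24→47
T2: 47→63
T5: 63→76
T4: 76→86
T7: 86→92
T3: 92→96
T8: 96→99
Sum = 24+47+63+76+86+92+96+99 = 583.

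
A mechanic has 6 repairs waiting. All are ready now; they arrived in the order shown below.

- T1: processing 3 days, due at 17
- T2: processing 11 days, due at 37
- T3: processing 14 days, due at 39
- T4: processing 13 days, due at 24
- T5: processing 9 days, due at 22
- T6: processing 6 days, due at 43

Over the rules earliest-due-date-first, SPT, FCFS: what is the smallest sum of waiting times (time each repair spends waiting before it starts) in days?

101

EDD (increasing due date): T1 T5 T4 T2 T3 T6.
T1: waits 0, runs 0→3
T5: waits 3, runs 3→12
T4: waits 12, runs 12→25
T2: waits 25, runs 25→36
T3: waits 36, runs 36→50
T6: waits 50, runs 50→56
Sum = 0+3+12+25+36+50 = 126.
SPT (increasing processing time): T1 T6 T5 T2 T4 T3.
T1: waits 0, runs 0→3
T6: waits 3, runs 3→9
T5: waits 9, runs 9→18
T2: waits 18, runs 18→29
T4: waits 29, runs 29→42
T3: waits 42, runs 42→56
Sum = 0+3+9+18+29+42 = 101.
FIFO (arrival order): T1 T2 T3 T4 T5 T6.
T1: waits 0, runs 0→3
T2: waits 3, runs 3→14
T3: waits 14, runs 14→28
T4: waits 28, runs 28→41
T5: waits 41, runs 41→50
T6: waits 50, runs 50→56
Sum = 0+3+14+28+41+50 = 136.
EDD 126, SPT 101, FIFO 136 → minimum 101.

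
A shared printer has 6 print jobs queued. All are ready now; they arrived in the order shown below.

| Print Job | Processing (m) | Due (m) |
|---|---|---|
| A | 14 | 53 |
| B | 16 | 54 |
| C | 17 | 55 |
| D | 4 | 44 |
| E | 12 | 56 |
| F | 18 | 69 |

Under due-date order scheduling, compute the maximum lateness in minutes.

EDD (increasing due date): D A B C E F.
D: 0→4, due 44, lateness -40
A: 4→18, due 53, lateness -35
B: 18→34, due 54, lateness -20
C: 34→51, due 55, lateness -4
E: 51→63, due 56, lateness 7
F: 63→81, due 69, lateness 12
Maximum = 12.

12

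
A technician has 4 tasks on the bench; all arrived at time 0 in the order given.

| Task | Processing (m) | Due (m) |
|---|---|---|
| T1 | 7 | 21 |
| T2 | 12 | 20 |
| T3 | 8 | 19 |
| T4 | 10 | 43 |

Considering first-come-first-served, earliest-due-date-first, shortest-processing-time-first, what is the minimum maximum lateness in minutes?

FIFO (arrival order): T1 T2 T3 T4.
T1: 0→7, due 21, lateness -14
T2: 7→19, due 20, lateness -1
T3: 19→27, due 19, lateness 8
T4: 27→37, due 43, lateness -6
Maximum = 8.
EDD (increasing due date): T3 T2 T1 T4.
T3: 0→8, due 19, lateness -11
T2: 8→20, due 20, lateness 0
T1: 20→27, due 21, lateness 6
T4: 27→37, due 43, lateness -6
Maximum = 6.
SPT (increasing processing time): T1 T3 T4 T2.
T1: 0→7, due 21, lateness -14
T3: 7→15, due 19, lateness -4
T4: 15→25, due 43, lateness -18
T2: 25→37, due 20, lateness 17
Maximum = 17.
FIFO 8, EDD 6, SPT 17 → minimum 6.

6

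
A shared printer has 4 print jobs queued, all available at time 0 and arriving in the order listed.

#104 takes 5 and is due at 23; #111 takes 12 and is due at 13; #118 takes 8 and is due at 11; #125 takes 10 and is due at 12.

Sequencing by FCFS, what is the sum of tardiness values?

41

FIFO (arrival order): #104 #111 #118 #125.
#104: 0→5, due 23, tardiness 0
#111: 5→17, due 13, tardiness 4
#118: 17→25, due 11, tardiness 14
#125: 25→35, due 12, tardiness 23
Sum = 0+4+14+23 = 41.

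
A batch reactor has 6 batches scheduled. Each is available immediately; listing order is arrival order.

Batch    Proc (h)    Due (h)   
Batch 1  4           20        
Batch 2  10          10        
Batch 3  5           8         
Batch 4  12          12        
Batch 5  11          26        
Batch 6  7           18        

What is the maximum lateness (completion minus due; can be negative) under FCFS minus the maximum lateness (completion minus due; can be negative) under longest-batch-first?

FIFO (arrival order): Batch 1 Batch 2 Batch 3 Batch 4 Batch 5 Batch 6.
Batch 1: 0→4, due 20, lateness -16
Batch 2: 4→14, due 10, lateness 4
Batch 3: 14→19, due 8, lateness 11
Batch 4: 19→31, due 12, lateness 19
Batch 5: 31→42, due 26, lateness 16
Batch 6: 42→49, due 18, lateness 31
Maximum = 31.
LPT (decreasing processing time): Batch 4 Batch 5 Batch 2 Batch 6 Batch 3 Batch 1.
Batch 4: 0→12, due 12, lateness 0
Batch 5: 12→23, due 26, lateness -3
Batch 2: 23→33, due 10, lateness 23
Batch 6: 33→40, due 18, lateness 22
Batch 3: 40→45, due 8, lateness 37
Batch 1: 45→49, due 20, lateness 29
Maximum = 37.
Difference = 31 − 37 = -6.

-6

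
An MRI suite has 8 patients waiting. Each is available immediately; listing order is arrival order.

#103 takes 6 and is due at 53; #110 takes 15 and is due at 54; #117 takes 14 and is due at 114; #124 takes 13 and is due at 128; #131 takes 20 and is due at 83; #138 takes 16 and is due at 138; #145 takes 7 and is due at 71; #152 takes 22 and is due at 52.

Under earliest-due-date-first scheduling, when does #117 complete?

EDD (increasing due date): #152 #103 #110 #145 #131 #117 #124 #138.
#152: 0→22
#103: 22→28
#110: 28→43
#145: 43→50
#131: 50→70
#117: 70→84

84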